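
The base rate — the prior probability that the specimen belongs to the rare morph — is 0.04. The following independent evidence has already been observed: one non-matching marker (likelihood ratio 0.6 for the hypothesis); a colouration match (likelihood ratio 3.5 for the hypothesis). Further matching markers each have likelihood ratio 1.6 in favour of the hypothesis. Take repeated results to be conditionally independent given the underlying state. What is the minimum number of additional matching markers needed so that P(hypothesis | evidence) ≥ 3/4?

8

Prior odds = 0.04/0.96 = 1/24.
Combined Bayes factor of the evidence already in hand = 0.6 × 3.5 = 2.1.
Odds after that evidence = (1/24) × 2.1 = 0.0875.
Target odds = 0.75/0.25 = 3.
Need 1.6ⁿ ≥ 3 ÷ 0.0875 = 240/7.
1.6⁷ = 2097152/78125 falls short of 240/7 but 1.6⁸ = 16777216/390625 reaches it, so n = 8.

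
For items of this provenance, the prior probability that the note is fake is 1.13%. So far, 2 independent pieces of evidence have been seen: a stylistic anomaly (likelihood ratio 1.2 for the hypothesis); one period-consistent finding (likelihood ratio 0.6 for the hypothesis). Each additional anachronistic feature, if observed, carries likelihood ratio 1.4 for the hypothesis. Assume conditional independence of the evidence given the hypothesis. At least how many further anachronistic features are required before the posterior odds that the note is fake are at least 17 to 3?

Prior odds = 0.0113/0.9887 = 113/9887.
Combined Bayes factor of the evidence already in hand = 1.2 × 0.6 = 0.72.
Odds after that evidence = (113/9887) × 0.72 = 2034/247175.
Target odds = 17/3.
Need 1.4ⁿ ≥ 17/3 ÷ (2034/247175) = 4201975/6102.
1.4¹⁹ ≈597.63 falls short of 4201975/6102 but 1.4²⁰ ≈836.683 reaches it, so n = 20.

20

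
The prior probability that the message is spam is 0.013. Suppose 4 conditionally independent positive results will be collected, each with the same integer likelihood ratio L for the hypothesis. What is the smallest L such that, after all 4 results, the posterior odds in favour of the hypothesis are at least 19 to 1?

Prior odds = 0.013/0.987 = 13/987.
Target odds = 19.
Need L⁴ ≥ 19 ÷ (13/987) = 18753/13.
6⁴ = 1296 < 18753/13 ≤ 2401 = 7⁴, so L = 7.

7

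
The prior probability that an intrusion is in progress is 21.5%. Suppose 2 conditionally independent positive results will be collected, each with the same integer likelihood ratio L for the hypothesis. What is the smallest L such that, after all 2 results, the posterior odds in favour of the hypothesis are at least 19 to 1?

9

Prior odds = 0.215/0.785 = 43/157.
Target odds = 19.
Need L² ≥ 19 ÷ (43/157) = 2983/43.
8² = 64 < 2983/43 ≤ 81 = 9², so L = 9.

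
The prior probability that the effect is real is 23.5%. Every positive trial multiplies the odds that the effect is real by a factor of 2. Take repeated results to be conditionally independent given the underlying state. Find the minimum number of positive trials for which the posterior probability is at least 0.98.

Prior odds: 0.235 ÷ 0.765 = 47/153.
Likelihood ratio per positive trial = 2.
Target odds: 0.98 ÷ 0.02 = 49.
Require 2ⁿ ≥ 49 ÷ (47/153) = 7497/47.
2⁷ = 128 falls short of 7497/47 but 2⁸ = 256 reaches it, so n = 8.

8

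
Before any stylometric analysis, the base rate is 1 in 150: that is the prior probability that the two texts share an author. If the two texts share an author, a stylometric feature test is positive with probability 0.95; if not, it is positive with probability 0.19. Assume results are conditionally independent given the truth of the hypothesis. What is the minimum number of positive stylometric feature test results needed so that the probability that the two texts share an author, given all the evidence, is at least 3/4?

Prior odds: (1/150) ÷ (149/150) = 1/149.
Likelihood ratio of a positive = 0.95/0.19 = 5.
Target odds: 0.75 ÷ 0.25 = 3.
Need (1/149) × 5ⁿ ≥ 3, i.e. 5ⁿ ≥ 447.
5³ = 125 falls short of 447 but 5⁴ = 625 reaches it, so n = 4.

4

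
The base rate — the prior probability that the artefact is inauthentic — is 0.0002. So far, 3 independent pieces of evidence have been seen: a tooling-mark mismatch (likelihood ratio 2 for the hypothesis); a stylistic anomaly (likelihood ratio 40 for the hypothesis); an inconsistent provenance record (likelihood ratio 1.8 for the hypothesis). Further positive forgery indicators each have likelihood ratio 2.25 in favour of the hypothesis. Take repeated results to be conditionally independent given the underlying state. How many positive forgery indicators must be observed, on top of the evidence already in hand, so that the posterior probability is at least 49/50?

10

Prior odds = 0.0002/0.9998 = 1/4999.
Combined Bayes factor of the evidence already in hand = 2 × 40 × 1.8 = 144.
Odds after that evidence = (1/4999) × 144 = 144/4999.
Target odds = 0.98/0.02 = 49.
Need 2.25ⁿ ≥ 49 ÷ (144/4999) = 244951/144.
2.25⁹ = 387420489/262144 falls short of 244951/144 but 2.25¹⁰ ≈3325.26 reaches it, so n = 10.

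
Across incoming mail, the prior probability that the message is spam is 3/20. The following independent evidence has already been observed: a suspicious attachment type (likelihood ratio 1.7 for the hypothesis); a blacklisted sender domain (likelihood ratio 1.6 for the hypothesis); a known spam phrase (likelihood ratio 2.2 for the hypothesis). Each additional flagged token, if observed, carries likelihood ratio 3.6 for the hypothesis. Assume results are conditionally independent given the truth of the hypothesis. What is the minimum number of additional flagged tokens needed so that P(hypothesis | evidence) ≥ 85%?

Prior odds = 0.15/0.85 = 3/17.
Combined Bayes factor of the evidence already in hand = 1.7 × 1.6 × 2.2 = 5.984.
Odds after that evidence = (3/17) × 5.984 = 1.056.
Target odds = 0.85/0.15 = 17/3.
Need 3.6ⁿ ≥ 17/3 ÷ 1.056 = 2125/396.
3.6¹ = 3.6 falls short of 2125/396 but 3.6² = 12.96 reaches it, so n = 2.

2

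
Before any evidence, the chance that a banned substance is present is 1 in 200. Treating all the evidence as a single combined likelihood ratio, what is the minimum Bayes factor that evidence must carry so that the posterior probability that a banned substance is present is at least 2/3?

Prior odds = 0.005/0.995 = 1/199.
Target odds = (2/3)/(1/3) = 2.
Required Bayes factor = 2 ÷ (1/199) = 398.

398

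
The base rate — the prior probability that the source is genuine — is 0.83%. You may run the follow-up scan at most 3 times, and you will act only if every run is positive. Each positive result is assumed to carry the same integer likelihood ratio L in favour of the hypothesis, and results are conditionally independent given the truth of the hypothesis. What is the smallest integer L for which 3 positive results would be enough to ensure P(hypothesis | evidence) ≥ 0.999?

Prior odds = 0.0083/0.9917 = 83/9917.
Target odds = 0.999/0.001 = 999.
Need L³ ≥ 999 ÷ (83/9917) = 9907083/83.
49³ = 117649 < 9907083/83 ≤ 125000 = 50³, so L = 50.

50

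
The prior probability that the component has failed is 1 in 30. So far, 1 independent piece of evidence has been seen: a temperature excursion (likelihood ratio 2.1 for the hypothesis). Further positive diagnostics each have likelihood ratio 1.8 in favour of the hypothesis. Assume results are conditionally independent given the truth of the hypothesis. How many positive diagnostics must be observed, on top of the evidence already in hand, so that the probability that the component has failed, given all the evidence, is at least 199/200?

Prior odds = (1/30)/(29/30) = 1/29.
Bayes factor of the evidence already in hand = 2.1.
Odds after that evidence = (1/29) × 2.1 = 21/290.
Target odds = 0.995/0.005 = 199.
Need 1.8ⁿ ≥ 199 ÷ (21/290) = 57710/21.
1.8¹³ ≈2082.3 falls short of 57710/21 but 1.8¹⁴ ≈3748.13 reaches it, so n = 14.

14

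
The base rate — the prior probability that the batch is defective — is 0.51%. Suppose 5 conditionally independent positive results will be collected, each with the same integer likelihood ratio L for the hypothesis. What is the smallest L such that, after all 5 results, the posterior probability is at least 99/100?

Prior odds = 0.0051/0.9949 = 51/9949.
Target odds = 0.99/0.01 = 99.
Need L⁵ ≥ 99 ÷ (51/9949) = 328317/17.
7⁵ = 16807 < 328317/17 ≤ 32768 = 8⁵, so L = 8.

8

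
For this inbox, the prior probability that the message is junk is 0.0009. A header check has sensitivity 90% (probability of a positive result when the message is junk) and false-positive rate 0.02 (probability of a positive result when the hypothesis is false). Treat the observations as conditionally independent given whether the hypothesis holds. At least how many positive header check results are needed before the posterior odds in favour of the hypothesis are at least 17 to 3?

Prior odds: 0.0009 ÷ 0.9991 = 9/9991.
Likelihood ratio of a positive result = 0.9/0.02 = 45.
Target odds = 17/3.
Require 45ⁿ ≥ 17/3 ÷ (9/9991) = 169847/27.
45² = 2025 falls short of 169847/27 but 45³ = 91125 reaches it, so n = 3.

3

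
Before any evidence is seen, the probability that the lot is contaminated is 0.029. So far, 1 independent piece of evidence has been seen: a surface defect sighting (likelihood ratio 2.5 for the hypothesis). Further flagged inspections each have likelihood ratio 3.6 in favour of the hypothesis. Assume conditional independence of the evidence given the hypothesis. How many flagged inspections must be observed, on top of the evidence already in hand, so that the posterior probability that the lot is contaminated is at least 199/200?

7

Prior odds = 0.029/0.971 = 29/971.
Bayes factor of the evidence already in hand = 2.5.
Odds after that evidence = (29/971) × 2.5 = 145/1942.
Target odds = 0.995/0.005 = 199.
Need 3.6ⁿ ≥ 199 ÷ (145/1942) = 386458/145.
3.6⁶ = 34012224/15625 falls short of 386458/145 but 3.6⁷ = 612220032/78125 reaches it, so n = 7.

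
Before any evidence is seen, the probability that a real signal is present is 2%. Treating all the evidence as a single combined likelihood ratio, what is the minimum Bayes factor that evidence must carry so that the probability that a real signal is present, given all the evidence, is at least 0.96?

1176

Prior odds = 0.02/0.98 = 1/49.
Target odds = 0.96/0.04 = 24.
Required Bayes factor = 24 ÷ (1/49) = 1176.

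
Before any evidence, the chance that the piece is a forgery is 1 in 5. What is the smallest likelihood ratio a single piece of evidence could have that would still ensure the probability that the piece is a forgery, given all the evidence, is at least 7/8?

Prior odds = 0.2/0.8 = 0.25.
Target odds = 0.875/0.125 = 7.
Required Bayes factor = 7 ÷ 0.25 = 28.

28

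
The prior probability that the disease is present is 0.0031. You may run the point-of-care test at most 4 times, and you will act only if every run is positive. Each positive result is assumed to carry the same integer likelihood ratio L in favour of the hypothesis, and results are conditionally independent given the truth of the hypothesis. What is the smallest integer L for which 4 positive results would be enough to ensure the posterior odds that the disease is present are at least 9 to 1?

Prior odds = 0.0031/0.9969 = 31/9969.
Target odds = 9.
Need L⁴ ≥ 9 ÷ (31/9969) = 89721/31.
7⁴ = 2401 < 89721/31 ≤ 4096 = 8⁴, so L = 8.

8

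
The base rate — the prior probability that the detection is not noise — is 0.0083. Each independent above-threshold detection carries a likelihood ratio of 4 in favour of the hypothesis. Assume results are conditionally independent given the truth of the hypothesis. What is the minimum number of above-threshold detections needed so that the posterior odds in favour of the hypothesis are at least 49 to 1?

7

Prior odds: 0.0083 ÷ 0.9917 = 83/9917.
Likelihood ratio per above-threshold detection = 4.
Target odds = 49.
Require 4ⁿ ≥ 49 ÷ (83/9917) = 485933/83.
4⁶ = 4096 falls short of 485933/83 but 4⁷ = 16384 reaches it, so n = 7.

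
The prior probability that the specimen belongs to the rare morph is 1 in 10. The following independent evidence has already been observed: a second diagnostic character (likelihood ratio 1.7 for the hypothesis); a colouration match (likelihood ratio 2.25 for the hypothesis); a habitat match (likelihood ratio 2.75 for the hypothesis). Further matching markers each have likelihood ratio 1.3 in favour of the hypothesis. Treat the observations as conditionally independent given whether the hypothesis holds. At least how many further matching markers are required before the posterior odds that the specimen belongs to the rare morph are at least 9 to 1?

8

Prior odds = 0.1/0.9 = 1/9.
Combined Bayes factor of the evidence already in hand = 1.7 × 2.25 × 2.75 = 10.51875.
Odds after that evidence = (1/9) × 10.51875 = 1.16875.
Target odds = 9.
Need 1.3ⁿ ≥ 9 ÷ 1.16875 = 1440/187.
1.3⁷ = 62748517/10000000 falls short of 1440/187 but 1.3⁸ = 815730721/100000000 reaches it, so n = 8.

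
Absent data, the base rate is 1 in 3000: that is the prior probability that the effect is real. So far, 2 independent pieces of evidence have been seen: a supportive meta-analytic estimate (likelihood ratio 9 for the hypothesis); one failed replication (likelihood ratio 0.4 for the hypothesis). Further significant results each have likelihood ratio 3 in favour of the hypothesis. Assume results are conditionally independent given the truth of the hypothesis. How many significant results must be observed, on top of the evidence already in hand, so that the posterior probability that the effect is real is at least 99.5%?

Prior odds = (1/3000)/(2999/3000) = 1/2999.
Combined Bayes factor of the evidence already in hand = 9 × 0.4 = 3.6.
Odds after that evidence = (1/2999) × 3.6 = 18/14995.
Target odds = 0.995/0.005 = 199.
Need 3ⁿ ≥ 199 ÷ (18/14995) = 2984005/18.
3¹⁰ = 59049 falls short of 2984005/18 but 3¹¹ = 177147 reaches it, so n = 11.

11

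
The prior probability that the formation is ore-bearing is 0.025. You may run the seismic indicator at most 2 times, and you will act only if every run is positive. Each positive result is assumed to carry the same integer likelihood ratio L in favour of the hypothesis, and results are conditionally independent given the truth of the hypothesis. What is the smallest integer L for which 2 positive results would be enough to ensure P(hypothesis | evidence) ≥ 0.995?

Prior odds = 0.025/0.975 = 1/39.
Target odds = 0.995/0.005 = 199.
Need L² ≥ 199 ÷ (1/39) = 7761.
88² = 7744 < 7761 ≤ 7921 = 89², so L = 89.

89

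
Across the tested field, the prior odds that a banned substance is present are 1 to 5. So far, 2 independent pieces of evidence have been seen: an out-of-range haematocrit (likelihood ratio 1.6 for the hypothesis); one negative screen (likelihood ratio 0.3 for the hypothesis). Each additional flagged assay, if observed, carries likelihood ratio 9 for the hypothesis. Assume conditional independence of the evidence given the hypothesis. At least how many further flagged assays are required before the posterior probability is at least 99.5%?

4

Prior odds = 0.2.
Combined Bayes factor of the evidence already in hand = 1.6 × 0.3 = 0.48.
Odds after that evidence = 0.2 × 0.48 = 0.096.
Target odds = 0.995/0.005 = 199.
Need 9ⁿ ≥ 199 ÷ 0.096 = 24875/12.
9³ = 729 falls short of 24875/12 but 9⁴ = 6561 reaches it, so n = 4.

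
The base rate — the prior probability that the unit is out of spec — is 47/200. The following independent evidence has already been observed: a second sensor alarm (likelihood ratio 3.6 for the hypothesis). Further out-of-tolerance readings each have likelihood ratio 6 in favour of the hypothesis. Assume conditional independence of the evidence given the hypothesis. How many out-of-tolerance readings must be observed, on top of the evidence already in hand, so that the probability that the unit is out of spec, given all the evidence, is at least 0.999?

4

Prior odds = 0.235/0.765 = 47/153.
Bayes factor of the evidence already in hand = 3.6.
Odds after that evidence = (47/153) × 3.6 = 94/85.
Target odds = 0.999/0.001 = 999.
Need 6ⁿ ≥ 999 ÷ (94/85) = 84915/94.
6³ = 216 falls short of 84915/94 but 6⁴ = 1296 reaches it, so n = 4.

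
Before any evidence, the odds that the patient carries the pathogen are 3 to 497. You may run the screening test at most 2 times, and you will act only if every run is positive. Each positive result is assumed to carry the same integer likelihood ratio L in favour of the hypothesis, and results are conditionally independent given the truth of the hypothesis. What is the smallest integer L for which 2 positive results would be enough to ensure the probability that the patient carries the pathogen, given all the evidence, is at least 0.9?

Prior odds = 3/497.
Target odds = 0.9/0.1 = 9.
Need L² ≥ 9 ÷ (3/497) = 1491.
38² = 1444 < 1491 ≤ 1521 = 39², so L = 39.

39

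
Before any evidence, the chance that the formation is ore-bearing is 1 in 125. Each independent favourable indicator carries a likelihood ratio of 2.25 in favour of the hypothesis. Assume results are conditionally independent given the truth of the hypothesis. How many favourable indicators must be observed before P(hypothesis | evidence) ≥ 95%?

Prior odds = 0.008/0.992 = 1/124.
Likelihood ratio per favourable indicator = 2.25.
Target odds: 0.95 ÷ 0.05 = 19.
Need (1/124) × 2.25ⁿ ≥ 19, i.e. 2.25ⁿ ≥ 2356.
2.25⁹ = 387420489/262144 falls short of 2356 but 2.25¹⁰ ≈3325.26 reaches it, so n = 10.

10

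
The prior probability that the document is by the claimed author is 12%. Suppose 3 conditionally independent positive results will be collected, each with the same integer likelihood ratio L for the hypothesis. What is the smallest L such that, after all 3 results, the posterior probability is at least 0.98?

8

Prior odds = 0.12/0.88 = 3/22.
Target odds = 0.98/0.02 = 49.
Need L³ ≥ 49 ÷ (3/22) = 1078/3.
7³ = 343 < 1078/3 ≤ 512 = 8³, so L = 8.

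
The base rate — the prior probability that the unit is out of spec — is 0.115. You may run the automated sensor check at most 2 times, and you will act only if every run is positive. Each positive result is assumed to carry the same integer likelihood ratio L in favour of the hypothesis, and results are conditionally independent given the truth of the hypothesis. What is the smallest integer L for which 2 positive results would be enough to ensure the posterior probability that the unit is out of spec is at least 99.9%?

88

Prior odds = 0.115/0.885 = 23/177.
Target odds = 0.999/0.001 = 999.
Need L² ≥ 999 ÷ (23/177) = 176823/23.
87² = 7569 < 176823/23 ≤ 7744 = 88², so L = 88.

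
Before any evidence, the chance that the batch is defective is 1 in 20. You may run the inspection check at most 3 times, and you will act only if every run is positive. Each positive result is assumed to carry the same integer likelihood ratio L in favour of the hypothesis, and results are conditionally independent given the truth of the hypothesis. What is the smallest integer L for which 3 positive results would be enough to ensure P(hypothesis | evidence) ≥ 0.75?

4

Prior odds = 0.05/0.95 = 1/19.
Target odds = 0.75/0.25 = 3.
Need L³ ≥ 3 ÷ (1/19) = 57.
3³ = 27 < 57 ≤ 64 = 4³, so L = 4.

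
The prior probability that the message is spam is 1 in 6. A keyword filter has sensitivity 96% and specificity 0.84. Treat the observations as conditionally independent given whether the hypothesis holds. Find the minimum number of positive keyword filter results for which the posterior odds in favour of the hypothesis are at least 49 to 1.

4

Prior odds = (1/6)/(5/6) = 0.2.
False-positive rate = 1 − 0.84 = 0.16; likelihood ratio of a positive = 0.96/0.16 = 6.
Target odds = 49.
Need 0.2 × 6ⁿ ≥ 49, i.e. 6ⁿ ≥ 245.
6³ = 216 falls short of 245 but 6⁴ = 1296 reaches it, so n = 4.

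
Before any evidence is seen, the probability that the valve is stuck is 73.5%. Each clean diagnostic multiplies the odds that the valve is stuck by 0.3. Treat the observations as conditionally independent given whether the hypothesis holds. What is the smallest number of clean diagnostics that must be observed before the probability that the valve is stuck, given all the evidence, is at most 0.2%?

Prior odds = 0.735/0.265 = 147/53.
Likelihood ratio per clean diagnostic = 0.3.
Target odds: 0.002 ÷ 0.998 = 1/499.
Require 0.3ⁿ ≤ 1/499 ÷ (147/53) = 53/73353.
0.3⁶ = 729/1000000 is still above 53/73353 but 0.3⁷ = 2187/10000000 is at or below it, so n = 7.

7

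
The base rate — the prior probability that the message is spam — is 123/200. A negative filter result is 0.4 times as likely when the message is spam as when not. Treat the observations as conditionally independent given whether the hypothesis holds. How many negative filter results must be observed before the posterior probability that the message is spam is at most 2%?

5

Prior odds: 0.615 ÷ 0.385 = 123/77.
Likelihood ratio per negative filter result = 0.4.
Target posterior odds = 0.02/0.98 = 1/49.
Require 0.4ⁿ ≤ 1/49 ÷ (123/77) = 11/861.
0.4⁴ = 0.0256 is still above 11/861 but 0.4⁵ = 0.01024 is at or below it, so n = 5.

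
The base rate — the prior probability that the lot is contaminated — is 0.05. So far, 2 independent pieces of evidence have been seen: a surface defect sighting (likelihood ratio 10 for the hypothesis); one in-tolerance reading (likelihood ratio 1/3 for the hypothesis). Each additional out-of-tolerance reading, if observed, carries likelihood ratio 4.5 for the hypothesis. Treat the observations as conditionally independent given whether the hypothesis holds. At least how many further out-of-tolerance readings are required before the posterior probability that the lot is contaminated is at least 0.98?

Prior odds = 0.05/0.95 = 1/19.
Combined Bayes factor of the evidence already in hand = 10 × (1/3) = 10/3.
Odds after that evidence = (1/19) × 10/3 = 10/57.
Target odds = 0.98/0.02 = 49.
Need 4.5ⁿ ≥ 49 ÷ (10/57) = 279.3.
4.5³ = 91.125 falls short of 279.3 but 4.5⁴ = 410.0625 reaches it, so n = 4.

4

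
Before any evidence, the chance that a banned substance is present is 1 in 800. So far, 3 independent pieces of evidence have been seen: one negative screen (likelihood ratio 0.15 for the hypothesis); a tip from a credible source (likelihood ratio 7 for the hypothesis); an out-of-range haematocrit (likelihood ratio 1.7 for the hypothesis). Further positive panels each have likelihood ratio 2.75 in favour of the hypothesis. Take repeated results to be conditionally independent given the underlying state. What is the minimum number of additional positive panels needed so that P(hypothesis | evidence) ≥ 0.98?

Prior odds = 0.00125/0.99875 = 1/799.
Combined Bayes factor of the evidence already in hand = 0.15 × 7 × 1.7 = 1.785.
Odds after that evidence = (1/799) × 1.785 = 21/9400.
Target odds = 0.98/0.02 = 49.
Need 2.75ⁿ ≥ 49 ÷ (21/9400) = 65800/3.
2.75⁹ ≈8994.86 falls short of 65800/3 but 2.75¹⁰ ≈24735.9 reaches it, so n = 10.

10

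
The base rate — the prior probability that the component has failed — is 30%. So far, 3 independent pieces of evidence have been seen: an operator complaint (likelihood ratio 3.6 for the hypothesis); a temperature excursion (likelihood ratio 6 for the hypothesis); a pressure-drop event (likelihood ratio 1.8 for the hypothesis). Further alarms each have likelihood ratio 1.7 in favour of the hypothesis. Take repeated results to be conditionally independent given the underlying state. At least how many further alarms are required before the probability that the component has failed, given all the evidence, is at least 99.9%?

Prior odds = 0.3/0.7 = 3/7.
Combined Bayes factor of the evidence already in hand = 3.6 × 6 × 1.8 = 38.88.
Odds after that evidence = (3/7) × 38.88 = 2916/175.
Target odds = 0.999/0.001 = 999.
Need 1.7ⁿ ≥ 999 ÷ (2916/175) = 6475/108.
1.7⁷ = 410338673/10000000 falls short of 6475/108 but 1.7⁸ ≈69.7576 reaches it, so n = 8.

8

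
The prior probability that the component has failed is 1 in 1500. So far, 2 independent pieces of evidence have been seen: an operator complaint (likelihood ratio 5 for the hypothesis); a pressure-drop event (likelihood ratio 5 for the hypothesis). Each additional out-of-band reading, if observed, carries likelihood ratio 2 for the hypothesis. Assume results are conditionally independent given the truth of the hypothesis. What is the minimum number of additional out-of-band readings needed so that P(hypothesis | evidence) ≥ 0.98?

Prior odds = (1/1500)/(1499/1500) = 1/1499.
Combined Bayes factor of the evidence already in hand = 5 × 5 = 25.
Odds after that evidence = (1/1499) × 25 = 25/1499.
Target odds = 0.98/0.02 = 49.
Need 2ⁿ ≥ 49 ÷ (25/1499) = 2938.04.
2¹¹ = 2048 falls short of 2938.04 but 2¹² = 4096 reaches it, so n = 12.

12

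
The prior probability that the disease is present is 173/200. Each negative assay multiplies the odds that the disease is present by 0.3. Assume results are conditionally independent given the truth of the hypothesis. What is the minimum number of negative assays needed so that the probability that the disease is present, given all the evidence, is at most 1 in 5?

Prior odds: 0.865 ÷ 0.135 = 173/27.
Likelihood ratio per negative assay = 0.3.
Target odds: 0.2 ÷ 0.8 = 0.25.
Require 0.3ⁿ ≤ 0.25 ÷ (173/27) = 27/692.
0.3² = 0.09 is still above 27/692 but 0.3³ = 0.027 is at or below it, so n = 3.

3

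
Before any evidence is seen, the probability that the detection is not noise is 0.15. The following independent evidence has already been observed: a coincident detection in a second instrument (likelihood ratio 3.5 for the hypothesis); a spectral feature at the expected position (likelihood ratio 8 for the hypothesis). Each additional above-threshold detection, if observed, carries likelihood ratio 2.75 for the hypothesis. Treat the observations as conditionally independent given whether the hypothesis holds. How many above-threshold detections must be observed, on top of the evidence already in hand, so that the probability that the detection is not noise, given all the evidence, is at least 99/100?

3

Prior odds = 0.15/0.85 = 3/17.
Combined Bayes factor of the evidence already in hand = 3.5 × 8 = 28.
Odds after that evidence = (3/17) × 28 = 84/17.
Target odds = 0.99/0.01 = 99.
Need 2.75ⁿ ≥ 99 ÷ (84/17) = 561/28.
2.75² = 7.5625 falls short of 561/28 but 2.75³ = 20.796875 reaches it, so n = 3.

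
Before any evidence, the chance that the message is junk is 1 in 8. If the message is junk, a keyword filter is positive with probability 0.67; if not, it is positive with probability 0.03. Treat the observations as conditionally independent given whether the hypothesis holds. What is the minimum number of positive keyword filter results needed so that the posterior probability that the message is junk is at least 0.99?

3

Prior odds: 0.125 ÷ 0.875 = 1/7.
Likelihood ratio of a positive = 0.67/0.03 = 67/3.
Target odds: 0.99 ÷ 0.01 = 99.
Require (67/3)ⁿ ≥ 99 ÷ (1/7) = 693.
(67/3)² = 4489/9 falls short of 693 but (67/3)³ = 300763/27 reaches it, so n = 3.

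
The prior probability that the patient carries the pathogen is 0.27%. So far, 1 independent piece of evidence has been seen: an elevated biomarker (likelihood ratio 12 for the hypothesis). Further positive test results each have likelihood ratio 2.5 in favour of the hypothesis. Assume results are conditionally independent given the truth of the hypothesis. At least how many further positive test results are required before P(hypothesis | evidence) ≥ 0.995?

10

Prior odds = 0.0027/0.9973 = 27/9973.
Bayes factor of the evidence already in hand = 12.
Odds after that evidence = (27/9973) × 12 = 324/9973.
Target odds = 0.995/0.005 = 199.
Need 2.5ⁿ ≥ 199 ÷ (324/9973) = 1984627/324.
2.5⁹ = 1953125/512 falls short of 1984627/324 but 2.5¹⁰ = 9765625/1024 reaches it, so n = 10.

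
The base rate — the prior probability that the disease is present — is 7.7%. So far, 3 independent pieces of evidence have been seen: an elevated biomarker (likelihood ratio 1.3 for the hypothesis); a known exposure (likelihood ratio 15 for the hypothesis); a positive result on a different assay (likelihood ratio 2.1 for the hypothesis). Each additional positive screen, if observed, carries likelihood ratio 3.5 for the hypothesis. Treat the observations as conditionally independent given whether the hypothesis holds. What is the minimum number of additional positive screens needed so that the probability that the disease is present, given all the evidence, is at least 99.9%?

5

Prior odds = 0.077/0.923 = 77/923.
Combined Bayes factor of the evidence already in hand = 1.3 × 15 × 2.1 = 40.95.
Odds after that evidence = (77/923) × 40.95 = 4851/1420.
Target odds = 0.999/0.001 = 999.
Need 3.5ⁿ ≥ 999 ÷ (4851/1420) = 157620/539.
3.5⁴ = 150.0625 falls short of 157620/539 but 3.5⁵ = 525.21875 reaches it, so n = 5.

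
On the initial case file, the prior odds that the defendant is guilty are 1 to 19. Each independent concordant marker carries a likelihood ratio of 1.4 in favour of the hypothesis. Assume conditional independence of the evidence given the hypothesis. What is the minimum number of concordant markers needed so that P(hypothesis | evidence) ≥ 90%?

Prior odds = 1/19.
Likelihood ratio per concordant marker = 1.4.
Target posterior odds = 0.9/0.1 = 9.
Need (1/19) × 1.4ⁿ ≥ 9, i.e. 1.4ⁿ ≥ 171.
1.4¹⁵ ≈155.568 falls short of 171 but 1.4¹⁶ ≈217.795 reaches it, so n = 16.

16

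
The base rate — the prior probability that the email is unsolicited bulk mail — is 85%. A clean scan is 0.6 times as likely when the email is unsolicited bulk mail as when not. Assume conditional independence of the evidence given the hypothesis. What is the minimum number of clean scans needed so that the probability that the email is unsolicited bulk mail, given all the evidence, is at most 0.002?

Prior odds: 0.85 ÷ 0.15 = 17/3.
Likelihood ratio per clean scan = 0.6.
Target odds: 0.002 ÷ 0.998 = 1/499.
Require 0.6ⁿ ≤ 1/499 ÷ (17/3) = 3/8483.
0.6¹⁵ ≈0.000470185 is still above 3/8483 but 0.6¹⁶ ≈0.000282111 is at or below it, so n = 16.

16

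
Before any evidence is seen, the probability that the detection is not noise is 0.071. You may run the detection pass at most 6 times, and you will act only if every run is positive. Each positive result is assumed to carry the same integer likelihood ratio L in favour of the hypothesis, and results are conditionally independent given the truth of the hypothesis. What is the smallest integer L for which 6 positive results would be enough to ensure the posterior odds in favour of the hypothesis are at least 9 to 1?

3

Prior odds = 0.071/0.929 = 71/929.
Target odds = 9.
Need L⁶ ≥ 9 ÷ (71/929) = 8361/71.
2⁶ = 64 < 8361/71 ≤ 729 = 3⁶, so L = 3.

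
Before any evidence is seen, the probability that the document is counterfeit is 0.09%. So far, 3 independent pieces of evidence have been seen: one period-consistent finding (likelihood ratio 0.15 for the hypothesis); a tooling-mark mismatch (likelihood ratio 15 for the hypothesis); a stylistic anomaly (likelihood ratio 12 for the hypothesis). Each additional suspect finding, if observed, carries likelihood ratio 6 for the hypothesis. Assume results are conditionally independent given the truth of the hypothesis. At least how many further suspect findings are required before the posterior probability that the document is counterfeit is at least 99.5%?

6

Prior odds = 0.0009/0.9991 = 9/9991.
Combined Bayes factor of the evidence already in hand = 0.15 × 15 × 12 = 27.
Odds after that evidence = (9/9991) × 27 = 243/9991.
Target odds = 0.995/0.005 = 199.
Need 6ⁿ ≥ 199 ÷ (243/9991) = 1988209/243.
6⁵ = 7776 falls short of 1988209/243 but 6⁶ = 46656 reaches it, so n = 6.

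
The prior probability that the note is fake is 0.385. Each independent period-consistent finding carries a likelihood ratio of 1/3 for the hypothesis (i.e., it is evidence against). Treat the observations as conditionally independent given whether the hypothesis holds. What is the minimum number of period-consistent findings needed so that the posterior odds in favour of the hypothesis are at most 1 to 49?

Prior odds: 0.385 ÷ 0.615 = 77/123.
Likelihood ratio per period-consistent finding = 1/3.
Target odds = 1/49.
Need (77/123) × (1/3)ⁿ ≤ 1/49, i.e. (1/3)ⁿ ≤ 123/3773.
(1/3)³ = 1/27 is still above 123/3773 but (1/3)⁴ = 1/81 is at or below it, so n = 4.

4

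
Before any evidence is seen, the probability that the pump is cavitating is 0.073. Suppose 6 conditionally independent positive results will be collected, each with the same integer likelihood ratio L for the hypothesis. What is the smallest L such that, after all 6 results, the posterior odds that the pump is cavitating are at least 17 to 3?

3

Prior odds = 0.073/0.927 = 73/927.
Target odds = 17/3.
Need L⁶ ≥ 17/3 ÷ (73/927) = 5253/73.
2⁶ = 64 < 5253/73 ≤ 729 = 3⁶, so L = 3.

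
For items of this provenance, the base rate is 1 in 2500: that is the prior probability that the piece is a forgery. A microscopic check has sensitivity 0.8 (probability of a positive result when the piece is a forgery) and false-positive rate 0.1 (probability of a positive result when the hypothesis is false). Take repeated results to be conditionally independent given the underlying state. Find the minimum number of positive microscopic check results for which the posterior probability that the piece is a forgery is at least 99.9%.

Prior odds: 0.0004 ÷ 0.9996 = 1/2499.
Likelihood ratio of a positive result = 0.8/0.1 = 8.
Target odds: 0.999 ÷ 0.001 = 999.
Require 8ⁿ ≥ 999 ÷ (1/2499) = 2496501.
8⁷ = 2097152 falls short of 2496501 but 8⁸ = 16777216 reaches it, so n = 8.

8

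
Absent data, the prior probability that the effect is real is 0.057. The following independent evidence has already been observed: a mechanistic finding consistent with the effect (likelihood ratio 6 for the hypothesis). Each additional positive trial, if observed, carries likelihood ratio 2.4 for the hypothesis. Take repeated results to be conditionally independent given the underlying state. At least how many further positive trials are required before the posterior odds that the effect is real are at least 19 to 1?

5

Prior odds = 0.057/0.943 = 57/943.
Bayes factor of the evidence already in hand = 6.
Odds after that evidence = (57/943) × 6 = 342/943.
Target odds = 19.
Need 2.4ⁿ ≥ 19 ÷ (342/943) = 943/18.
2.4⁴ = 33.1776 falls short of 943/18 but 2.4⁵ = 79.62624 reaches it, so n = 5.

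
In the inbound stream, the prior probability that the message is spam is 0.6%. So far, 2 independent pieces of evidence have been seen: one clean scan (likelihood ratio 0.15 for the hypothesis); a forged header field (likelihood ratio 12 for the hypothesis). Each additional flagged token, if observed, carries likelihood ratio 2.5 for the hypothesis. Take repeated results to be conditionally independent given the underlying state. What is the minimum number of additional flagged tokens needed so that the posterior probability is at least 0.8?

Prior odds = 0.006/0.994 = 3/497.
Combined Bayes factor of the evidence already in hand = 0.15 × 12 = 1.8.
Odds after that evidence = (3/497) × 1.8 = 27/2485.
Target odds = 0.8/0.2 = 4.
Need 2.5ⁿ ≥ 4 ÷ (27/2485) = 9940/27.
2.5⁶ = 244.140625 falls short of 9940/27 but 2.5⁷ = 610.3515625 reaches it, so n = 7.

7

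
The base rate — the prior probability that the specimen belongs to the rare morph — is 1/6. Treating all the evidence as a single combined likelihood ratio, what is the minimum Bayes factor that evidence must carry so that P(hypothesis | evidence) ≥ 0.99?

495

Prior odds = (1/6)/(5/6) = 0.2.
Target odds = 0.99/0.01 = 99.
Required Bayes factor = 99 ÷ 0.2 = 495.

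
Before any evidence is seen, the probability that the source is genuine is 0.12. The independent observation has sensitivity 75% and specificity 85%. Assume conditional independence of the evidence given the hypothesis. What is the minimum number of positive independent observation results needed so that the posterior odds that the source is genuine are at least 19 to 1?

Prior odds: 0.12 ÷ 0.88 = 3/22.
False-positive rate = 1 − 0.85 = 0.15; likelihood ratio of a positive = 0.75/0.15 = 5.
Target odds = 19.
Require 5ⁿ ≥ 19 ÷ (3/22) = 418/3.
5³ = 125 falls short of 418/3 but 5⁴ = 625 reaches it, so n = 4.

4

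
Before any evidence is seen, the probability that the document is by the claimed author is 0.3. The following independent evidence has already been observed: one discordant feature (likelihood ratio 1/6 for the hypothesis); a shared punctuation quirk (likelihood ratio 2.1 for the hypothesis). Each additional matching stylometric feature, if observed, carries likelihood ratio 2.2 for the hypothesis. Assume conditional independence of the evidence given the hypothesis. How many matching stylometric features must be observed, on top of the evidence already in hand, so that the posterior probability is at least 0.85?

5

Prior odds = 0.3/0.7 = 3/7.
Combined Bayes factor of the evidence already in hand = (1/6) × 2.1 = 0.35.
Odds after that evidence = (3/7) × 0.35 = 0.15.
Target odds = 0.85/0.15 = 17/3.
Need 2.2ⁿ ≥ 17/3 ÷ 0.15 = 340/9.
2.2⁴ = 23.4256 falls short of 340/9 but 2.2⁵ = 51.53632 reaches it, so n = 5.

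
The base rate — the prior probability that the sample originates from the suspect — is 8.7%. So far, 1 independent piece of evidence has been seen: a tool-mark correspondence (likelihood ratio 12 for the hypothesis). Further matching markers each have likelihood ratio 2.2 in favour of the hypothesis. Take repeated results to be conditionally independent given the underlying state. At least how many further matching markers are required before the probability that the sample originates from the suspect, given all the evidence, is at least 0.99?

6

Prior odds = 0.087/0.913 = 87/913.
Bayes factor of the evidence already in hand = 12.
Odds after that evidence = (87/913) × 12 = 1044/913.
Target odds = 0.99/0.01 = 99.
Need 2.2ⁿ ≥ 99 ÷ (1044/913) = 10043/116.
2.2⁵ = 51.53632 falls short of 10043/116 but 2.2⁶ = 1771561/15625 reaches it, so n = 6.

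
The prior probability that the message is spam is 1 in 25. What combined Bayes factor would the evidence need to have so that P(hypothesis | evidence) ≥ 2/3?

Prior odds = 0.04/0.96 = 1/24.
Target odds = (2/3)/(1/3) = 2.
Required Bayes factor = 2 ÷ (1/24) = 48.

48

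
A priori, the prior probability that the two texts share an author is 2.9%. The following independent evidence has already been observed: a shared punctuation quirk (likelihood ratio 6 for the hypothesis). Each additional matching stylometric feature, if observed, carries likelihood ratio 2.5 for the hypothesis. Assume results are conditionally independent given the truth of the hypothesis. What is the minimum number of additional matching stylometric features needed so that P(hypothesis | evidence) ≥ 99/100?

7

Prior odds = 0.029/0.971 = 29/971.
Bayes factor of the evidence already in hand = 6.
Odds after that evidence = (29/971) × 6 = 174/971.
Target odds = 0.99/0.01 = 99.
Need 2.5ⁿ ≥ 99 ÷ (174/971) = 32043/58.
2.5⁶ = 244.140625 falls short of 32043/58 but 2.5⁷ = 610.3515625 reaches it, so n = 7.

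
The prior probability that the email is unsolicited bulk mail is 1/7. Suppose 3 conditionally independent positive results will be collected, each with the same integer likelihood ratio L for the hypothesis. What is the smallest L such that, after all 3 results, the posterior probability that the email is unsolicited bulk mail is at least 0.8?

Prior odds = (1/7)/(6/7) = 1/6.
Target odds = 0.8/0.2 = 4.
Need L³ ≥ 4 ÷ (1/6) = 24.
2³ = 8 < 24 ≤ 27 = 3³, so L = 3.

3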